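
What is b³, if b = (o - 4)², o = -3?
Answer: 117649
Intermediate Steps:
b = 49 (b = (-3 - 4)² = (-7)² = 49)
b³ = 49³ = 117649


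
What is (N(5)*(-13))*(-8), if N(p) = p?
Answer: 520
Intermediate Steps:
(N(5)*(-13))*(-8) = (5*(-13))*(-8) = -65*(-8) = 520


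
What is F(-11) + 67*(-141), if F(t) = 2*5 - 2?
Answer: -9439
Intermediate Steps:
F(t) = 8 (F(t) = 10 - 2 = 8)
F(-11) + 67*(-141) = 8 + 67*(-141) = 8 - 9447 = -9439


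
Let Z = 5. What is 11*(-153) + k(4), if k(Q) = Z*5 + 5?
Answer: -1653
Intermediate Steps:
k(Q) = 30 (k(Q) = 5*5 + 5 = 25 + 5 = 30)
11*(-153) + k(4) = 11*(-153) + 30 = -1683 + 30 = -1653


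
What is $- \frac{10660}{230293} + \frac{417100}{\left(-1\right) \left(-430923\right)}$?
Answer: $\frac{91461571120}{99238550439} \approx 0.92163$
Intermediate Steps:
$- \frac{10660}{230293} + \frac{417100}{\left(-1\right) \left(-430923\right)} = \left(-10660\right) \frac{1}{230293} + \frac{417100}{430923} = - \frac{10660}{230293} + 417100 \cdot \frac{1}{430923} = - \frac{10660}{230293} + \frac{417100}{430923} = \frac{91461571120}{99238550439}$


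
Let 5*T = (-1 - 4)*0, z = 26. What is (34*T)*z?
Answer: 0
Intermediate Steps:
T = 0 (T = ((-1 - 4)*0)/5 = (-5*0)/5 = (1/5)*0 = 0)
(34*T)*z = (34*0)*26 = 0*26 = 0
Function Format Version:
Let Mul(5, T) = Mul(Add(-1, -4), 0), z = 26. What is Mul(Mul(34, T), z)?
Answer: 0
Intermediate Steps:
T = 0 (T = Mul(Rational(1, 5), Mul(Add(-1, -4), 0)) = Mul(Rational(1, 5), Mul(-5, 0)) = Mul(Rational(1, 5), 0) = 0)
Mul(Mul(34, T), z) = Mul(Mul(34, 0), 26) = Mul(0, 26) = 0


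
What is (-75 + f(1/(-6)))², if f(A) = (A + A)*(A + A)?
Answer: 454276/81 ≈ 5608.3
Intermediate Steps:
f(A) = 4*A² (f(A) = (2*A)*(2*A) = 4*A²)
(-75 + f(1/(-6)))² = (-75 + 4*(1/(-6))²)² = (-75 + 4*(1*(-⅙))²)² = (-75 + 4*(-⅙)²)² = (-75 + 4*(1/36))² = (-75 + ⅑)² = (-674/9)² = 454276/81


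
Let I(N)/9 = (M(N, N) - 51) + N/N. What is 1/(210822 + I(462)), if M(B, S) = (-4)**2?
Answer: 1/210516 ≈ 4.7502e-6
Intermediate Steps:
M(B, S) = 16
I(N) = -306 (I(N) = 9*((16 - 51) + N/N) = 9*(-35 + 1) = 9*(-34) = -306)
1/(210822 + I(462)) = 1/(210822 - 306) = 1/210516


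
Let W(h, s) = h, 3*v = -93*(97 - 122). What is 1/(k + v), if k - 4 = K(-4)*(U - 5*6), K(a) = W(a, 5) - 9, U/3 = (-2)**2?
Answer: 1/1013 ≈ 0.00098717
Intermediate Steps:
v = 775 (v = (-93*(97 - 122))/3 = (-93*(-25))/3 = (1/3)*2325 = 775)
U = 12 (U = 3*(-2)**2 = 3*4 = 12)
K(a) = -9 + a (K(a) = a - 9 = -9 + a)
k = 238 (k = 4 + (-9 - 4)*(12 - 5*6) = 4 - 13*(12 - 30) = 4 - 13*(-18) = 4 + 234 = 238)
1/(k + v) = 1/(238 + 775) = 1/1013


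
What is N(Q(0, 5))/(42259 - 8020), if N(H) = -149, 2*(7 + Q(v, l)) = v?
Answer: -149/34239 ≈ -0.0043518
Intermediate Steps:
Q(v, l) = -7 + v/2
N(Q(0, 5))/(42259 - 8020) = -149/(42259 - 8020) = -149/34239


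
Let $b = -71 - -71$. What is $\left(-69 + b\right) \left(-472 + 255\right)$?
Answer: $14973$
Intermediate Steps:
$b = 0$ ($b = -71 + 71 = 0$)
$\left(-69 + b\right) \left(-472 + 255\right) = \left(-69 + 0\right) \left(-472 + 255\right) = \left(-69\right) \left(-217\right) = 14973$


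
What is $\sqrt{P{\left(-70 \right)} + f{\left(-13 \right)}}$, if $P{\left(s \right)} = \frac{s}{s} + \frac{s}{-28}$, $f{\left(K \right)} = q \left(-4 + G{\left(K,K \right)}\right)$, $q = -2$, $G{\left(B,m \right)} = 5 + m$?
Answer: $\frac{\sqrt{110}}{2} \approx 5.244$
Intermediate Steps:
$f{\left(K \right)} = -2 - 2 K$ ($f{\left(K \right)} = - 2 \left(-4 + \left(5 + K\right)\right) = - 2 \left(1 + K\right) = -2 - 2 K$)
$P{\left(s \right)} = 1 - \frac{s}{28}$ ($P{\left(s \right)} = 1 + s \left(- \frac{1}{28}\right) = 1 - \frac{s}{28}$)
$\sqrt{P{\left(-70 \right)} + f{\left(-13 \right)}} = \sqrt{\left(1 - - \frac{5}{2}\right) - -24} = \sqrt{\left(1 + \frac{5}{2}\right) + \left(-2 + 26\right)} = \sqrt{\frac{7}{2} + 24} = \sqrt{\frac{55}{2}} = \frac{\sqrt{110}}{2}$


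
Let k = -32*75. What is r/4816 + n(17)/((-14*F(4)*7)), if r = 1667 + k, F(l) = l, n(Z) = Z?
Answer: -6593/33712 ≈ -0.19557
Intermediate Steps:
k = -2400
r = -733 (r = 1667 - 2400 = -733)
r/4816 + n(17)/((-14*F(4)*7)) = -733/4816 + 17/((-14*4*7)) = -733*1/4816 + 17/((-56*7)) = -733/4816 + 17/(-392) = -733/4816 + 17*(-1/392) = -733/4816 - 17/392 = -6593/33712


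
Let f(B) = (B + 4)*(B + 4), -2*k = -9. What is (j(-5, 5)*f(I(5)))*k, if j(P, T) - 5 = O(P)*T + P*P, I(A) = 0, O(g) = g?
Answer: 360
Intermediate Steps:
j(P, T) = 5 + P² + P*T (j(P, T) = 5 + (P*T + P*P) = 5 + (P*T + P²) = 5 + (P² + P*T) = 5 + P² + P*T)
k = 9/2 (k = -½*(-9) = 9/2 ≈ 4.5000)
f(B) = (4 + B)² (f(B) = (4 + B)*(4 + B) = (4 + B)²)
(j(-5, 5)*f(I(5)))*k = ((5 + (-5)² - 5*5)*(4 + 0)²)*(9/2) = ((5 + 25 - 25)*4²)*(9/2) = (5*16)*(9/2) = 80*(9/2) = 360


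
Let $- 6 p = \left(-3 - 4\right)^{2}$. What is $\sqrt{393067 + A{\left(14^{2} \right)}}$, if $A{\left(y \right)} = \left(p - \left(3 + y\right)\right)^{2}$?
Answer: $\frac{\sqrt{15695461}}{6} \approx 660.29$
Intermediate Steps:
$p = - \frac{49}{6}$ ($p = - \frac{\left(-3 - 4\right)^{2}}{6} = - \frac{\left(-7\right)^{2}}{6} = \left(- \frac{1}{6}\right) 49 = - \frac{49}{6} \approx -8.1667$)
$A{\left(y \right)} = \left(- \frac{67}{6} - y\right)^{2}$ ($A{\left(y \right)} = \left(- \frac{49}{6} - \left(3 + y\right)\right)^{2} = \left(- \frac{67}{6} - y\right)^{2}$)
$\sqrt{393067 + A{\left(14^{2} \right)}} = \sqrt{393067 + \frac{\left(67 + 6 \cdot 14^{2}\right)^{2}}{36}} = \sqrt{393067 + \frac{\left(67 + 6 \cdot 196\right)^{2}}{36}} = \sqrt{393067 + \frac{\left(67 + 1176\right)^{2}}{36}} = \sqrt{393067 + \frac{1243^{2}}{36}} = \sqrt{393067 + \frac{1}{36} \cdot 1545049} = \sqrt{393067 + \frac{1545049}{36}} = \sqrt{\frac{15695461}{36}} = \frac{\sqrt{15695461}}{6}$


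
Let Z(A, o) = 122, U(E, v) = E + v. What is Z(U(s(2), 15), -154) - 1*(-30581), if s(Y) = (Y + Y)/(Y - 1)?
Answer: 30703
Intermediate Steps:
s(Y) = 2*Y/(-1 + Y) (s(Y) = (2*Y)/(-1 + Y) = 2*Y/(-1 + Y))
Z(U(s(2), 15), -154) - 1*(-30581) = 122 - 1*(-30581) = 122 + 30581 = 30703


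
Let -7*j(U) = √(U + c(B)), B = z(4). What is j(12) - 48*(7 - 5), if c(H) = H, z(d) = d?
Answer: -676/7 ≈ -96.571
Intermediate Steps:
B = 4
j(U) = -√(4 + U)/7 (j(U) = -√(U + 4)/7 = -√(4 + U)/7)
j(12) - 48*(7 - 5) = -√(4 + 12)/7 - 48*(7 - 5) = -√16/7 - 48*2 = -⅐*4 - 24*4 = -4/7 - 96 = -676/7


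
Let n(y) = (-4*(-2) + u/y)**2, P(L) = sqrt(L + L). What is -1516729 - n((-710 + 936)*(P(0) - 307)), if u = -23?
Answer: -7301632094822837/4813861924 ≈ -1.5168e+6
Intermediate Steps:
P(L) = sqrt(2)*sqrt(L) (P(L) = sqrt(2*L) = sqrt(2)*sqrt(L))
n(y) = (8 - 23/y)**2 (n(y) = (-4*(-2) - 23/y)**2 = (8 - 23/y)**2)
-1516729 - n((-710 + 936)*(P(0) - 307)) = -1516729 - (-23 + 8*((-710 + 936)*(sqrt(2)*sqrt(0) - 307)))**2/((-710 + 936)*(sqrt(2)*sqrt(0) - 307))**2 = -1516729 - (-23 + 8*(226*(sqrt(2)*0 - 307)))**2/(226*(sqrt(2)*0 - 307))**2 = -1516729 - (-23 + 8*(226*(0 - 307)))**2/(226*(0 - 307))**2 = -1516729 - (-23 + 8*(226*(-307)))**2/(226*(-307))**2 = -1516729 - (-23 + 8*(-69382))**2/(-69382)**2 = -1516729 - (-23 - 555056)**2/4813861924 = -1516729 - (-555079)**2/4813861924 = -1516729 - 308112696241/4813861924 = -7301632094822837/4813861924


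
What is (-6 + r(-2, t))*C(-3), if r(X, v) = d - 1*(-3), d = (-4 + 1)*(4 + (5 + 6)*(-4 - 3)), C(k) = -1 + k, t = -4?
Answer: -864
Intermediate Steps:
d = 219 (d = -3*(4 + 11*(-7)) = -3*(4 - 77) = -3*(-73) = 219)
r(X, v) = 222 (r(X, v) = 219 - 1*(-3) = 219 + 3 = 222)
(-6 + r(-2, t))*C(-3) = (-6 + 222)*(-1 - 3) = 216*(-4) = -864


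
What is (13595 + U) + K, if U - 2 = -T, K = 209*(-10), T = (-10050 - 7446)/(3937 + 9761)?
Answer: 8757799/761 ≈ 11508.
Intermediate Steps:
T = -972/761 (T = -17496/13698 = -17496*1/13698 = -972/761 ≈ -1.2773)
K = -2090
U = 2494/761 (U = 2 - 1*(-972/761) = 2 + 972/761 = 2494/761 ≈ 3.2773)
(13595 + U) + K = (13595 + 2494/761) - 2090 = 10348289/761 - 2090 = 8757799/761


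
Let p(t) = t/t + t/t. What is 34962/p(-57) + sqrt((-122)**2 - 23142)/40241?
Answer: 17481 + I*sqrt(8258)/40241 ≈ 17481.0 + 0.0022582*I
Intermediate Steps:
p(t) = 2 (p(t) = 1 + 1 = 2)
34962/p(-57) + sqrt((-122)**2 - 23142)/40241 = 34962/2 + sqrt((-122)**2 - 23142)/40241 = 34962*(1/2) + sqrt(14884 - 23142)*(1/40241) = 17481 + sqrt(-8258)*(1/40241) = 17481 + (I*sqrt(8258))*(1/40241) = 17481 + I*sqrt(8258)/40241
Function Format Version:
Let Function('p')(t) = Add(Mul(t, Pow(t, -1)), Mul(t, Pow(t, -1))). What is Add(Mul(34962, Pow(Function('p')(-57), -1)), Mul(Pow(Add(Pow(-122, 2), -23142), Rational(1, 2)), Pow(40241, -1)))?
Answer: Add(17481, Mul(Rational(1, 40241), I, Pow(8258, Rational(1, 2)))) ≈ Add(17481., Mul(0.0022582, I))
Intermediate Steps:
Function('p')(t) = 2 (Function('p')(t) = Add(1, 1) = 2)
Add(Mul(34962, Pow(Function('p')(-57), -1)), Mul(Pow(Add(Pow(-122, 2), -23142), Rational(1, 2)), Pow(40241, -1))) = Add(Mul(34962, Pow(2, -1)), Mul(Pow(Add(Pow(-122, 2), -23142), Rational(1, 2)), Pow(40241, -1))) = Add(Mul(34962, Rational(1, 2)), Mul(Pow(Add(14884, -23142), Rational(1, 2)), Rational(1, 40241))) = Add(17481, Mul(Pow(-8258, Rational(1, 2)), Rational(1, 40241))) = Add(17481, Mul(Mul(I, Pow(8258, Rational(1, 2))), Rational(1, 40241))) = Add(17481, Mul(Rational(1, 40241), I, Pow(8258, Rational(1, 2))))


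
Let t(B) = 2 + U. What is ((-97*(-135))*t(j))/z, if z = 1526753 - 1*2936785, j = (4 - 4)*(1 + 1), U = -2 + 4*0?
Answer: 0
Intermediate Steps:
U = -2 (U = -2 + 0 = -2)
j = 0 (j = 0*2 = 0)
t(B) = 0 (t(B) = 2 - 2 = 0)
z = -1410032 (z = 1526753 - 2936785 = -1410032)
((-97*(-135))*t(j))/z = (-97*(-135)*0)/(-1410032) = (13095*0)*(-1/1410032) = 0*(-1/1410032) = 0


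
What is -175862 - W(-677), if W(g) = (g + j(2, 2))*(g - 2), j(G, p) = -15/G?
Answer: -1281275/2 ≈ -6.4064e+5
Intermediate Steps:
W(g) = (-2 + g)*(-15/2 + g) (W(g) = (g - 15/2)*(g - 2) = (g - 15*½)*(-2 + g) = (g - 15/2)*(-2 + g) = (-15/2 + g)*(-2 + g) = (-2 + g)*(-15/2 + g))
-175862 - W(-677) = -175862 - (15 + (-677)² - 19/2*(-677)) = -175862 - (15 + 458329 + 12863/2) = -175862 - 1*929551/2 = -175862 - 929551/2 = -1281275/2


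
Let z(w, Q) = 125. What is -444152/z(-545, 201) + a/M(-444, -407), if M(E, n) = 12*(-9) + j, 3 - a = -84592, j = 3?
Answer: -1634581/375 ≈ -4358.9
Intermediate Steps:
a = 84595 (a = 3 - 1*(-84592) = 3 + 84592 = 84595)
M(E, n) = -105 (M(E, n) = 12*(-9) + 3 = -108 + 3 = -105)
-444152/z(-545, 201) + a/M(-444, -407) = -444152/125 + 84595/(-105) = -444152*1/125 + 84595*(-1/105) = -444152/125 - 2417/3 = -1634581/375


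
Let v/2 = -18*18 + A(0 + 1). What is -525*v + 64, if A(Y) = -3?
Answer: 343414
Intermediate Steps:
v = -654 (v = 2*(-18*18 - 3) = 2*(-324 - 3) = 2*(-327) = -654)
-525*v + 64 = -525*(-654) + 64 = 343350 + 64 = 343414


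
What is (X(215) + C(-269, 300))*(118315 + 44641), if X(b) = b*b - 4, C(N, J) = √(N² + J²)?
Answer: 7531989276 + 162956*√162361 ≈ 7.5977e+9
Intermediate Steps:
C(N, J) = √(J² + N²)
X(b) = -4 + b² (X(b) = b² - 4 = -4 + b²)
(X(215) + C(-269, 300))*(118315 + 44641) = ((-4 + 215²) + √(300² + (-269)²))*(118315 + 44641) = ((-4 + 46225) + √(90000 + 72361))*162956 = (46221 + √162361)*162956 = 7531989276 + 162956*√162361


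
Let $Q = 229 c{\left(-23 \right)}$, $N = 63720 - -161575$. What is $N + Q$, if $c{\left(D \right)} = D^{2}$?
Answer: $346436$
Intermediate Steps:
$N = 225295$ ($N = 63720 + 161575 = 225295$)
$Q = 121141$ ($Q = 229 \left(-23\right)^{2} = 229 \cdot 529 = 121141$)
$N + Q = 225295 + 121141 = 346436$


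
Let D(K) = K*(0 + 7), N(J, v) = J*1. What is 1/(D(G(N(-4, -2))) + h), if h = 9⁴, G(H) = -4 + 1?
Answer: 1/6540 ≈ 0.00015291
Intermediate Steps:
N(J, v) = J
G(H) = -3
h = 6561
D(K) = 7*K (D(K) = K*7 = 7*K)
1/(D(G(N(-4, -2))) + h) = 1/(7*(-3) + 6561) = 1/(-21 + 6561) = 1/6540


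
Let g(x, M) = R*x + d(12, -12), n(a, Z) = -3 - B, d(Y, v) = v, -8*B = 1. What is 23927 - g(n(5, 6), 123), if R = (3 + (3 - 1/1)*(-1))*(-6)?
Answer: 95687/4 ≈ 23922.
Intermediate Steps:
B = -⅛ (B = -⅛*1 = -⅛ ≈ -0.12500)
n(a, Z) = -23/8 (n(a, Z) = -3 - 1*(-⅛) = -3 + ⅛ = -23/8)
R = -6 (R = (3 + (3 - 1*1)*(-1))*(-6) = (3 + (3 - 1)*(-1))*(-6) = (3 + 2*(-1))*(-6) = (3 - 2)*(-6) = 1*(-6) = -6)
g(x, M) = -12 - 6*x (g(x, M) = -6*x - 12 = -12 - 6*x)
23927 - g(n(5, 6), 123) = 23927 - (-12 - 6*(-23/8)) = 23927 - (-12 + 69/4) = 23927 - 1*21/4 = 23927 - 21/4 = 95687/4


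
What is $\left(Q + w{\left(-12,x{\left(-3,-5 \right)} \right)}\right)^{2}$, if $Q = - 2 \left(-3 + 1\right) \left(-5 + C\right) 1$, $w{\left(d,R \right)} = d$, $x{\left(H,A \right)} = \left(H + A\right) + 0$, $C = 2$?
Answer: $576$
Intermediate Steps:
$x{\left(H,A \right)} = A + H$ ($x{\left(H,A \right)} = \left(A + H\right) + 0 = A + H$)
$Q = -12$ ($Q = - 2 \left(-3 + 1\right) \left(-5 + 2\right) 1 = - 2 \left(\left(-2\right) \left(-3\right)\right) 1 = \left(-2\right) 6 \cdot 1 = \left(-12\right) 1 = -12$)
$\left(Q + w{\left(-12,x{\left(-3,-5 \right)} \right)}\right)^{2} = \left(-12 - 12\right)^{2} = \left(-24\right)^{2} = 576$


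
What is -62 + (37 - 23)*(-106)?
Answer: -1546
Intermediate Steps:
-62 + (37 - 23)*(-106) = -62 + 14*(-106) = -62 - 1484 = -1546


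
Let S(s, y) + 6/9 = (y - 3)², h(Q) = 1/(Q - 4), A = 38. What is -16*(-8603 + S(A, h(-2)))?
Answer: 1237484/9 ≈ 1.3750e+5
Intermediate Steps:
h(Q) = 1/(-4 + Q)
S(s, y) = -⅔ + (-3 + y)² (S(s, y) = -⅔ + (y - 3)² = -⅔ + (-3 + y)²)
-16*(-8603 + S(A, h(-2))) = -16*(-8603 + (-⅔ + (-3 + 1/(-4 - 2))²)) = -16*(-8603 + (-⅔ + (-3 + 1/(-6))²)) = -16*(-8603 + (-⅔ + (-3 - ⅙)²)) = -16*(-8603 + (-⅔ + (-19/6)²)) = -16*(-8603 + (-⅔ + 361/36)) = -16*(-8603 + 337/36) = -16*(-309371/36) = 1237484/9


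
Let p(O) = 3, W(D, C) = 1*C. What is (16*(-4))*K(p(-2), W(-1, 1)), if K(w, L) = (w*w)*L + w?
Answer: -768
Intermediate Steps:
W(D, C) = C
K(w, L) = w + L*w² (K(w, L) = w²*L + w = L*w² + w = w + L*w²)
(16*(-4))*K(p(-2), W(-1, 1)) = (16*(-4))*(3*(1 + 1*3)) = -192*(1 + 3) = -192*4 = -64*12 = -768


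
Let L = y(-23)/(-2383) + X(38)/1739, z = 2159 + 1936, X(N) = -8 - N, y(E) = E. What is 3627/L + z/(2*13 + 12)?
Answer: -190290315189/881866 ≈ -2.1578e+5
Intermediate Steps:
z = 4095
L = -69621/4144037 (L = -23/(-2383) + (-8 - 1*38)/1739 = -23*(-1/2383) + (-8 - 38)*(1/1739) = 23/2383 - 46*1/1739 = 23/2383 - 46/1739 = -69621/4144037 ≈ -0.016800)
3627/L + z/(2*13 + 12) = 3627/(-69621/4144037) + 4095/(2*13 + 12) = 3627*(-4144037/69621) + 4095/(26 + 12) = -5010140733/23207 + 4095/38 = -190290315189/881866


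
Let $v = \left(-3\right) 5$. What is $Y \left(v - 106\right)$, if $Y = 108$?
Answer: $-13068$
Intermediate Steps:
$v = -15$
$Y \left(v - 106\right) = 108 \left(-15 - 106\right) = 108 \left(-121\right) = -13068$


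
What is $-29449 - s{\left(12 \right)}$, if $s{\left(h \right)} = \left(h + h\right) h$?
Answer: $-29737$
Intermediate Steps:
$s{\left(h \right)} = 2 h^{2}$ ($s{\left(h \right)} = 2 h h = 2 h^{2}$)
$-29449 - s{\left(12 \right)} = -29449 - 2 \cdot 12^{2} = -29449 - 2 \cdot 144 = -29449 - 288 = -29737$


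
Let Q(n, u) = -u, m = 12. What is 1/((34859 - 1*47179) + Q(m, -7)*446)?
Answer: -1/9198 ≈ -0.00010872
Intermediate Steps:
1/((34859 - 1*47179) + Q(m, -7)*446) = 1/((34859 - 1*47179) - 1*(-7)*446) = 1/((34859 - 47179) + 7*446) = 1/(-12320 + 3122) = 1/(-9198) = -1/9198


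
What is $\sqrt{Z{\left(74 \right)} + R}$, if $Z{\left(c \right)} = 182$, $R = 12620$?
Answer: $\sqrt{12802} \approx 113.15$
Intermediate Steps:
$\sqrt{Z{\left(74 \right)} + R} = \sqrt{182 + 12620} = \sqrt{12802}$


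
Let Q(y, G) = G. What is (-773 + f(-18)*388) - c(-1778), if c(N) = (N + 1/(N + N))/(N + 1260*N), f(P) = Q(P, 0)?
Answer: -6162948448273/7972758248 ≈ -773.00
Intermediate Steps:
f(P) = 0
c(N) = (N + 1/(2*N))/(1261*N) (c(N) = (N + 1/(2*N))/((1261*N)) = (N + 1/(2*N))*(1/(1261*N)) = (N + 1/(2*N))/(1261*N))
(-773 + f(-18)*388) - c(-1778) = (-773 + 0*388) - (1/1261 + (1/2522)/(-1778)²) = (-773 + 0) - (1/1261 + (1/2522)*(1/3161284)) = -773 - (1/1261 + 1/7972758248) = -773 - 1*6322569/7972758248 = -773 - 6322569/7972758248 = -6162948448273/7972758248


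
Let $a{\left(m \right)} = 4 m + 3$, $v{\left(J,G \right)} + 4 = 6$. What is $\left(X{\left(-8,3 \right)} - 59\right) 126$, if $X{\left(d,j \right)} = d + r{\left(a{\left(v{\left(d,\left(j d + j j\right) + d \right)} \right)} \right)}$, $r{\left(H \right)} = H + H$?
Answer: $-5670$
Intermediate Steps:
$v{\left(J,G \right)} = 2$ ($v{\left(J,G \right)} = -4 + 6 = 2$)
$a{\left(m \right)} = 3 + 4 m$
$r{\left(H \right)} = 2 H$
$X{\left(d,j \right)} = 22 + d$ ($X{\left(d,j \right)} = d + 2 \left(3 + 4 \cdot 2\right) = d + 2 \left(3 + 8\right) = d + 2 \cdot 11 = d + 22 = 22 + d$)
$\left(X{\left(-8,3 \right)} - 59\right) 126 = \left(\left(22 - 8\right) - 59\right) 126 = \left(14 - 59\right) 126 = \left(-45\right) 126 = -5670$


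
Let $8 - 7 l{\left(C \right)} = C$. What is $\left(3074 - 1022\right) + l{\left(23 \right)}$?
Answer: $\frac{14349}{7} \approx 2049.9$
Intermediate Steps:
$l{\left(C \right)} = \frac{8}{7} - \frac{C}{7}$
$\left(3074 - 1022\right) + l{\left(23 \right)} = \left(3074 - 1022\right) + \left(\frac{8}{7} - \frac{23}{7}\right) = 2052 - \frac{15}{7} = \frac{14349}{7}$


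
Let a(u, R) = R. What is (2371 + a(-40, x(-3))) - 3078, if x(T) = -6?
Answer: -713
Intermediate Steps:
(2371 + a(-40, x(-3))) - 3078 = (2371 - 6) - 3078 = 2365 - 3078 = -713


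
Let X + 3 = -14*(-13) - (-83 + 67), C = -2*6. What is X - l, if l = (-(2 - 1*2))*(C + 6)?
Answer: 195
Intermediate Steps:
C = -12
l = 0 (l = (-(2 - 1*2))*(-12 + 6) = -(2 - 2)*(-6) = -1*0*(-6) = 0*(-6) = 0)
X = 195 (X = -3 + (-14*(-13) - (-83 + 67)) = -3 + (182 - 1*(-16)) = -3 + (182 + 16) = -3 + 198 = 195)
X - l = 195 - 1*0 = 195 + 0 = 195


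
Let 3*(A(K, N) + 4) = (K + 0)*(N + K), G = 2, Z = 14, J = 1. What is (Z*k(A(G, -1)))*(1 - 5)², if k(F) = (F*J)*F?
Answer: 22400/9 ≈ 2488.9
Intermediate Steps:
A(K, N) = -4 + K*(K + N)/3 (A(K, N) = -4 + ((K + 0)*(N + K))/3 = -4 + (K*(K + N))/3 = -4 + K*(K + N)/3)
k(F) = F² (k(F) = (F*1)*F = F*F = F²)
(Z*k(A(G, -1)))*(1 - 5)² = (14*(-4 + (⅓)*2² + (⅓)*2*(-1))²)*(1 - 5)² = (14*(-4 + (⅓)*4 - ⅔)²)*(-4)² = (14*(-4 + 4/3 - ⅔)²)*16 = (14*(-10/3)²)*16 = (14*(100/9))*16 = (1400/9)*16 = 22400/9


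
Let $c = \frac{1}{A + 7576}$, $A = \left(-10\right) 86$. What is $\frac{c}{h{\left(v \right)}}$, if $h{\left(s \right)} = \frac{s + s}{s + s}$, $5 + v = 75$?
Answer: $\frac{1}{6716} \approx 0.0001489$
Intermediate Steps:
$v = 70$ ($v = -5 + 75 = 70$)
$A = -860$
$c = \frac{1}{6716}$ ($c = \frac{1}{-860 + 7576} = \frac{1}{6716} \approx 0.0001489$)
$h{\left(s \right)} = 1$ ($h{\left(s \right)} = \frac{2 s}{2 s} = 2 s \frac{1}{2 s} = 1$)
$\frac{c}{h{\left(v \right)}} = \frac{1}{6716 \cdot 1} = \frac{1}{6716} \cdot 1 = \frac{1}{6716}$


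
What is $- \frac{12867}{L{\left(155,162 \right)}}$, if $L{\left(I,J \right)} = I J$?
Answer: $- \frac{4289}{8370} \approx -0.51243$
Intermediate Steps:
$- \frac{12867}{L{\left(155,162 \right)}} = - \frac{12867}{155 \cdot 162} = - \frac{12867}{25110} = \left(-12867\right) \frac{1}{25110} = - \frac{4289}{8370}$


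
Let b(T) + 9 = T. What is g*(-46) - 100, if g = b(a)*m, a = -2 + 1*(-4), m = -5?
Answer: -3550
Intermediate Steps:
a = -6 (a = -2 - 4 = -6)
b(T) = -9 + T
g = 75 (g = (-9 - 6)*(-5) = -15*(-5) = 75)
g*(-46) - 100 = 75*(-46) - 100 = -3450 - 100 = -3550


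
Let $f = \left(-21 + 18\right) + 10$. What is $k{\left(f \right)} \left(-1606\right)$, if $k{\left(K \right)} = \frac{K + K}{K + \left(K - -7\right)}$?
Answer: $- \frac{3212}{3} \approx -1070.7$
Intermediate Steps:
$f = 7$ ($f = -3 + 10 = 7$)
$k{\left(K \right)} = \frac{2 K}{7 + 2 K}$ ($k{\left(K \right)} = \frac{2 K}{K + \left(K + 7\right)} = \frac{2 K}{K + \left(7 + K\right)} = \frac{2 K}{7 + 2 K}$)
$k{\left(f \right)} \left(-1606\right) = 2 \cdot 7 \frac{1}{7 + 2 \cdot 7} \left(-1606\right) = 2 \cdot 7 \frac{1}{7 + 14} \left(-1606\right) = 2 \cdot 7 \cdot \frac{1}{21} \left(-1606\right) = \frac{2}{3} \left(-1606\right) = - \frac{3212}{3}$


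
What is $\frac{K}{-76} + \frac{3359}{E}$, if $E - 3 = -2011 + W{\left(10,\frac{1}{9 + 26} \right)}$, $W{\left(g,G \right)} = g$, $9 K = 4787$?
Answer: $- \frac{658999}{75924} \approx -8.6797$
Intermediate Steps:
$K = \frac{4787}{9}$ ($K = \frac{1}{9} \cdot 4787 = \frac{4787}{9} \approx 531.89$)
$E = -1998$ ($E = 3 + \left(-2011 + 10\right) = 3 - 2001 = -1998$)
$\frac{K}{-76} + \frac{3359}{E} = \frac{4787}{9 \left(-76\right)} + \frac{3359}{-1998} = \frac{4787}{9} \left(- \frac{1}{76}\right) + 3359 \left(- \frac{1}{1998}\right) = - \frac{4787}{684} - \frac{3359}{1998} = - \frac{658999}{75924}$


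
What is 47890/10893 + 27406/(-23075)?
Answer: 11359552/3540225 ≈ 3.2087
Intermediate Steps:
47890/10893 + 27406/(-23075) = 47890*(1/10893) + 27406*(-1/23075) = 47890/10893 - 386/325 = 11359552/3540225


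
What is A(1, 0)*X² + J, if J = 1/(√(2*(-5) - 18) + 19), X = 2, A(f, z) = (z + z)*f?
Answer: 19/389 - 2*I*√7/389 ≈ 0.048843 - 0.013603*I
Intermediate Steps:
A(f, z) = 2*f*z (A(f, z) = (2*z)*f = 2*f*z)
J = 1/(19 + 2*I*√7) (J = 1/(√(-10 - 18) + 19) = 1/(√(-28) + 19) = 1/(2*I*√7 + 19) = 1/(19 + 2*I*√7) ≈ 0.048843 - 0.013603*I)
A(1, 0)*X² + J = (2*1*0)*2² + (19/389 - 2*I*√7/389) = 0*4 + (19/389 - 2*I*√7/389) = 0 + (19/389 - 2*I*√7/389) = 19/389 - 2*I*√7/389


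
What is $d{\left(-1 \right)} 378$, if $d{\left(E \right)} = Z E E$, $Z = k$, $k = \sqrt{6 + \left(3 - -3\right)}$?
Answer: $756 \sqrt{3} \approx 1309.4$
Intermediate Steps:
$k = 2 \sqrt{3}$ ($k = \sqrt{6 + \left(3 + 3\right)} = \sqrt{6 + 6} = \sqrt{12} = 2 \sqrt{3} \approx 3.4641$)
$Z = 2 \sqrt{3} \approx 3.4641$
$d{\left(E \right)} = 2 \sqrt{3} E^{2}$ ($d{\left(E \right)} = 2 \sqrt{3} E E = 2 E \sqrt{3} E = 2 \sqrt{3} E^{2}$)
$d{\left(-1 \right)} 378 = 2 \sqrt{3} \left(-1\right)^{2} \cdot 378 = 2 \sqrt{3} \cdot 1 \cdot 378 = 2 \sqrt{3} \cdot 378 = 756 \sqrt{3}$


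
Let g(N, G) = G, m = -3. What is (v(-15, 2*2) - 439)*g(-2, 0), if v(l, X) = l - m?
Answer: 0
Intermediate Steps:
v(l, X) = 3 + l (v(l, X) = l - 1*(-3) = l + 3 = 3 + l)
(v(-15, 2*2) - 439)*g(-2, 0) = ((3 - 15) - 439)*0 = (-12 - 439)*0 = -451*0 = 0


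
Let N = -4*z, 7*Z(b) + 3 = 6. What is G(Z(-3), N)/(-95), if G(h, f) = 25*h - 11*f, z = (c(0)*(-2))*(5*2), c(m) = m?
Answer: -15/133 ≈ -0.11278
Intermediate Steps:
Z(b) = 3/7 (Z(b) = -3/7 + (1/7)*6 = -3/7 + 6/7 = 3/7)
z = 0 (z = (0*(-2))*(5*2) = 0*10 = 0)
N = 0 (N = -4*0 = 0)
G(h, f) = -11*f + 25*h
G(Z(-3), N)/(-95) = (-11*0 + 25*(3/7))/(-95) = (0 + 75/7)*(-1/95) = (75/7)*(-1/95) = -15/133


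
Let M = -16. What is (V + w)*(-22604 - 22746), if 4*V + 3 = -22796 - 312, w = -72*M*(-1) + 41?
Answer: 624809625/2 ≈ 3.1240e+8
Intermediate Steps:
w = -1111 (w = -(-1152)*(-1) + 41 = -72*16 + 41 = -1152 + 41 = -1111)
V = -23111/4 (V = -¾ + (-22796 - 312)/4 = -¾ + (¼)*(-23108) = -¾ - 5777 = -23111/4 ≈ -5777.8)
(V + w)*(-22604 - 22746) = (-23111/4 - 1111)*(-22604 - 22746) = -27555/4*(-45350) = 624809625/2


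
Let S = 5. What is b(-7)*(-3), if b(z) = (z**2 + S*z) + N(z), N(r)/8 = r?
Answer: 126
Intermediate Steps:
N(r) = 8*r
b(z) = z**2 + 13*z (b(z) = (z**2 + 5*z) + 8*z = z**2 + 13*z)
b(-7)*(-3) = -7*(13 - 7)*(-3) = -7*6*(-3) = -42*(-3) = 126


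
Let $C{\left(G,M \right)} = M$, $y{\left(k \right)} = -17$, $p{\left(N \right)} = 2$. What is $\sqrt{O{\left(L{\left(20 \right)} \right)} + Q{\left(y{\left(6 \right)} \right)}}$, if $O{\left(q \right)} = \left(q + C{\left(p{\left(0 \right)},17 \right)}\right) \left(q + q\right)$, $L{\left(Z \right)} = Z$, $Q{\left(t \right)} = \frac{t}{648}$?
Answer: $\frac{\sqrt{1918046}}{36} \approx 38.47$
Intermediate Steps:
$Q{\left(t \right)} = \frac{t}{648}$ ($Q{\left(t \right)} = t \frac{1}{648} = \frac{t}{648}$)
$O{\left(q \right)} = 2 q \left(17 + q\right)$ ($O{\left(q \right)} = \left(q + 17\right) \left(q + q\right) = \left(17 + q\right) 2 q = 2 q \left(17 + q\right)$)
$\sqrt{O{\left(L{\left(20 \right)} \right)} + Q{\left(y{\left(6 \right)} \right)}} = \sqrt{2 \cdot 20 \left(17 + 20\right) + \frac{1}{648} \left(-17\right)} = \sqrt{2 \cdot 20 \cdot 37 - \frac{17}{648}} = \sqrt{1480 - \frac{17}{648}} = \sqrt{\frac{959023}{648}} = \frac{\sqrt{1918046}}{36}$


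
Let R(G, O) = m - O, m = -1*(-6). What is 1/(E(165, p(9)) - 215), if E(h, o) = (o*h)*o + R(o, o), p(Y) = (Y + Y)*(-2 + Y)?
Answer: 1/2619205 ≈ 3.8180e-7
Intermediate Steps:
m = 6
p(Y) = 2*Y*(-2 + Y) (p(Y) = (2*Y)*(-2 + Y) = 2*Y*(-2 + Y))
R(G, O) = 6 - O
E(h, o) = 6 - o + h*o² (E(h, o) = (o*h)*o + (6 - o) = (h*o)*o + (6 - o) = h*o² + (6 - o) = 6 - o + h*o²)
1/(E(165, p(9)) - 215) = 1/((6 - 2*9*(-2 + 9) + 165*(2*9*(-2 + 9))²) - 215) = 1/((6 - 2*9*7 + 165*(2*9*7)²) - 215) = 1/((6 - 1*126 + 165*126²) - 215) = 1/((6 - 126 + 165*15876) - 215) = 1/((6 - 126 + 2619540) - 215) = 1/(2619420 - 215) = 1/2619205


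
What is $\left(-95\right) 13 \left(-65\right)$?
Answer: $80275$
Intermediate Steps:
$\left(-95\right) 13 \left(-65\right) = \left(-1235\right) \left(-65\right) = 80275$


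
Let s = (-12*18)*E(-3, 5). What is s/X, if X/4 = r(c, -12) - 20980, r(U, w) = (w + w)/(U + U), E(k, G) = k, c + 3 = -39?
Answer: -567/73429 ≈ -0.0077217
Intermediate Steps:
c = -42 (c = -3 - 39 = -42)
r(U, w) = w/U (r(U, w) = (2*w)/((2*U)) = (2*w)*(1/(2*U)) = w/U)
X = -587432/7 (X = 4*(-12/(-42) - 20980) = 4*(-12*(-1/42) - 20980) = 4*(2/7 - 20980) = 4*(-146858/7) = -587432/7 ≈ -83919.)
s = 648 (s = -12*18*(-3) = -216*(-3) = 648)
s/X = 648/(-587432/7) = 648*(-7/587432) = -567/73429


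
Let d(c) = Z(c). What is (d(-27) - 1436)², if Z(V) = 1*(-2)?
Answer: 2067844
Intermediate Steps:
Z(V) = -2
d(c) = -2
(d(-27) - 1436)² = (-2 - 1436)² = (-1438)² = 2067844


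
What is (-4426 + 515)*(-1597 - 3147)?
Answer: 18553784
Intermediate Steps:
(-4426 + 515)*(-1597 - 3147) = -3911*(-4744) = 18553784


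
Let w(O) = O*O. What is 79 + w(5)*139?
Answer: 3554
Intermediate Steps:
w(O) = O**2
79 + w(5)*139 = 79 + 5**2*139 = 79 + 25*139 = 79 + 3475 = 3554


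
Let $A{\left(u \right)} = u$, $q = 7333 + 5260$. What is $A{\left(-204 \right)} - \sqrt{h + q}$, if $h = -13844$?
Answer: $-204 - 3 i \sqrt{139} \approx -204.0 - 35.37 i$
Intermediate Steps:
$q = 12593$
$A{\left(-204 \right)} - \sqrt{h + q} = -204 - \sqrt{-13844 + 12593} = -204 - \sqrt{-1251} = -204 - 3 i \sqrt{139}$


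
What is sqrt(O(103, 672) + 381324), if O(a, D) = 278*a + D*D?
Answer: sqrt(861542) ≈ 928.19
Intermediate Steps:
O(a, D) = D**2 + 278*a (O(a, D) = 278*a + D**2 = D**2 + 278*a)
sqrt(O(103, 672) + 381324) = sqrt((672**2 + 278*103) + 381324) = sqrt((451584 + 28634) + 381324) = sqrt(480218 + 381324) = sqrt(861542)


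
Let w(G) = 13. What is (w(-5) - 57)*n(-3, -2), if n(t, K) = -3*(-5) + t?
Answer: -528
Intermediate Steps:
n(t, K) = 15 + t
(w(-5) - 57)*n(-3, -2) = (13 - 57)*(15 - 3) = -44*12 = -528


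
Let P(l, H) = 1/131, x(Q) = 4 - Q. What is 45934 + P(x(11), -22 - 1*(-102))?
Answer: 6017355/131 ≈ 45934.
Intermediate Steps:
P(l, H) = 1/131
45934 + P(x(11), -22 - 1*(-102)) = 45934 + 1/131 = 6017355/131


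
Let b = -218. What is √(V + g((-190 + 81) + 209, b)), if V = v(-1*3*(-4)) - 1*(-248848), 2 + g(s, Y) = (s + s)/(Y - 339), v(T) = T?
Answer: √77207834242/557 ≈ 498.86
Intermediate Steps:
g(s, Y) = -2 + 2*s/(-339 + Y) (g(s, Y) = -2 + (s + s)/(Y - 339) = -2 + (2*s)/(-339 + Y) = -2 + 2*s/(-339 + Y))
V = 248860 (V = -1*3*(-4) - 1*(-248848) = -3*(-4) + 248848 = 12 + 248848 = 248860)
√(V + g((-190 + 81) + 209, b)) = √(248860 + 2*(339 + ((-190 + 81) + 209) - 1*(-218))/(-339 - 218)) = √(248860 + 2*(339 + (-109 + 209) + 218)/(-557)) = √(248860 + 2*(-1/557)*(339 + 100 + 218)) = √(248860 + 2*(-1/557)*657) = √(248860 - 1314/557) = √(138613706/557) = √77207834242/557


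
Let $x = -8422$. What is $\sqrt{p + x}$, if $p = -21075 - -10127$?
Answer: $i \sqrt{19370} \approx 139.18 i$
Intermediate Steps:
$p = -10948$ ($p = -21075 + 10127 = -10948$)
$\sqrt{p + x} = \sqrt{-10948 - 8422} = \sqrt{-19370} = i \sqrt{19370}$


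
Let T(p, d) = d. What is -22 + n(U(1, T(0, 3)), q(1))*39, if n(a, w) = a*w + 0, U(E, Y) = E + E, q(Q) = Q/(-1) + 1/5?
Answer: -422/5 ≈ -84.400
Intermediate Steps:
q(Q) = ⅕ - Q (q(Q) = Q*(-1) + 1*(⅕) = -Q + ⅕ = ⅕ - Q)
U(E, Y) = 2*E
n(a, w) = a*w
-22 + n(U(1, T(0, 3)), q(1))*39 = -22 + ((2*1)*(⅕ - 1*1))*39 = -22 + (2*(⅕ - 1))*39 = -22 + (2*(-⅘))*39 = -22 - 8/5*39 = -22 - 312/5 = -422/5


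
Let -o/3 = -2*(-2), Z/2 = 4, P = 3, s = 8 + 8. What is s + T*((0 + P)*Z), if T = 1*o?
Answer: -272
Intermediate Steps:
s = 16
Z = 8 (Z = 2*4 = 8)
o = -12 (o = -(-6)*(-2) = -3*4 = -12)
T = -12 (T = 1*(-12) = -12)
s + T*((0 + P)*Z) = 16 - 12*(0 + 3)*8 = 16 - 36*8 = 16 - 12*24 = 16 - 288 = -272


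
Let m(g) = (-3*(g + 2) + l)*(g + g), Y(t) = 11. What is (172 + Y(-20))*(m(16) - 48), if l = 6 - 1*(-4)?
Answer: -266448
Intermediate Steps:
l = 10 (l = 6 + 4 = 10)
m(g) = 2*g*(4 - 3*g) (m(g) = (-3*(g + 2) + 10)*(g + g) = (-3*(2 + g) + 10)*(2*g) = ((-6 - 3*g) + 10)*(2*g) = (4 - 3*g)*(2*g) = 2*g*(4 - 3*g))
(172 + Y(-20))*(m(16) - 48) = (172 + 11)*(2*16*(4 - 3*16) - 48) = 183*(2*16*(4 - 48) - 48) = 183*(2*16*(-44) - 48) = 183*(-1408 - 48) = 183*(-1456) = -266448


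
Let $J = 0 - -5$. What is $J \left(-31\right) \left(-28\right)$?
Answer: $4340$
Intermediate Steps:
$J = 5$ ($J = 0 + 5 = 5$)
$J \left(-31\right) \left(-28\right) = 5 \left(-31\right) \left(-28\right) = \left(-155\right) \left(-28\right) = 4340$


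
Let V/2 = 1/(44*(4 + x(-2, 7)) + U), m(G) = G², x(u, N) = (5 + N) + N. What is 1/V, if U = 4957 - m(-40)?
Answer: 4369/2 ≈ 2184.5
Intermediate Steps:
x(u, N) = 5 + 2*N
U = 3357 (U = 4957 - 1*(-40)² = 4957 - 1*1600 = 4957 - 1600 = 3357)
V = 2/4369 (V = 2/(44*(4 + (5 + 2*7)) + 3357) = 2/(44*(4 + (5 + 14)) + 3357) = 2/(44*(4 + 19) + 3357) = 2/(44*23 + 3357) = 2/(1012 + 3357) = 2/4369 ≈ 0.00045777)
1/V = 1/(2/4369) = 4369/2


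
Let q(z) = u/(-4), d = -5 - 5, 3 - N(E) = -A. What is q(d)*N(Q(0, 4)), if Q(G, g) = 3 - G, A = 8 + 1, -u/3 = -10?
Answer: -90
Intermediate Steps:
u = 30 (u = -3*(-10) = 30)
A = 9
N(E) = 12 (N(E) = 3 - (-1)*9 = 3 - 1*(-9) = 3 + 9 = 12)
d = -10
q(z) = -15/2 (q(z) = 30/(-4) = 30*(-1/4) = -15/2)
q(d)*N(Q(0, 4)) = -15/2*12 = -90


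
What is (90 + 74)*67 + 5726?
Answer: 16714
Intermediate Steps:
(90 + 74)*67 + 5726 = 164*67 + 5726 = 10988 + 5726 = 16714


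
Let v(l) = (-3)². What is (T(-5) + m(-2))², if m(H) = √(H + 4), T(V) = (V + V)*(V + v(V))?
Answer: (40 - √2)² ≈ 1488.9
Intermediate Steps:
v(l) = 9
T(V) = 2*V*(9 + V) (T(V) = (V + V)*(V + 9) = (2*V)*(9 + V) = 2*V*(9 + V))
m(H) = √(4 + H)
(T(-5) + m(-2))² = (2*(-5)*(9 - 5) + √(4 - 2))² = (2*(-5)*4 + √2)² = (-40 + √2)²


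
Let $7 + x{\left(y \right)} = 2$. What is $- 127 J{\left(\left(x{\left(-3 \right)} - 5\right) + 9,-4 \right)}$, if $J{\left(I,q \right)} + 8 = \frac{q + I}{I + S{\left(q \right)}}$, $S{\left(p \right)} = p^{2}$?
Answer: $\frac{3175}{3} \approx 1058.3$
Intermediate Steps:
$x{\left(y \right)} = -5$ ($x{\left(y \right)} = -7 + 2 = -5$)
$J{\left(I,q \right)} = -8 + \frac{I + q}{I + q^{2}}$ ($J{\left(I,q \right)} = -8 + \frac{q + I}{I + q^{2}} = -8 + \frac{I + q}{I + q^{2}}$)
$- 127 J{\left(\left(x{\left(-3 \right)} - 5\right) + 9,-4 \right)} = - 127 \frac{-4 - 8 \left(-4\right)^{2} - 7 \left(\left(-5 - 5\right) + 9\right)}{\left(\left(-5 - 5\right) + 9\right) + \left(-4\right)^{2}} = - 127 \frac{-4 - 128 - 7 \left(-10 + 9\right)}{\left(-10 + 9\right) + 16} = - 127 \frac{-4 - 128 - -7}{-1 + 16} = - 127 \frac{-4 - 128 + 7}{15} = - 127 \cdot \frac{1}{15} \left(-125\right) = \left(-127\right) \left(- \frac{25}{3}\right) = \frac{3175}{3}$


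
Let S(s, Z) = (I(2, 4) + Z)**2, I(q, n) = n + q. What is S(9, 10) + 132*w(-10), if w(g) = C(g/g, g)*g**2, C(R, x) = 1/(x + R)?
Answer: -3632/3 ≈ -1210.7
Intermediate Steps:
C(R, x) = 1/(R + x)
S(s, Z) = (6 + Z)**2 (S(s, Z) = ((4 + 2) + Z)**2 = (6 + Z)**2)
w(g) = g**2/(1 + g) (w(g) = g**2/(g/g + g) = g**2/(1 + g))
S(9, 10) + 132*w(-10) = (6 + 10)**2 + 132*((-10)**2/(1 - 10)) = 16**2 + 132*(100/(-9)) = 256 + 132*(100*(-1/9)) = 256 + 132*(-100/9) = 256 - 4400/3 = -3632/3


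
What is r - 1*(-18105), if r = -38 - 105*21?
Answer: 15862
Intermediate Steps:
r = -2243 (r = -38 - 2205 = -2243)
r - 1*(-18105) = -2243 - 1*(-18105) = -2243 + 18105 = 15862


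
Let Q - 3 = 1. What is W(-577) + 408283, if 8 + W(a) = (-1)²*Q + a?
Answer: 407702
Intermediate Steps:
Q = 4 (Q = 3 + 1 = 4)
W(a) = -4 + a (W(a) = -8 + ((-1)²*4 + a) = -8 + (1*4 + a) = -8 + (4 + a) = -4 + a)
W(-577) + 408283 = (-4 - 577) + 408283 = -581 + 408283 = 407702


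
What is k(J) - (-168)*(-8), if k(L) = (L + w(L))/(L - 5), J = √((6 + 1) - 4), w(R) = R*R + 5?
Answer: -29611/22 - 13*√3/22 ≈ -1347.0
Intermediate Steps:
w(R) = 5 + R² (w(R) = R² + 5 = 5 + R²)
J = √3 (J = √(7 - 4) = √3 ≈ 1.7320)
k(L) = (5 + L + L²)/(-5 + L) (k(L) = (L + (5 + L²))/(L - 5) = (5 + L + L²)/(-5 + L))
k(J) - (-168)*(-8) = (5 + √3 + (√3)²)/(-5 + √3) - (-168)*(-8) = (5 + √3 + 3)/(-5 + √3) - 24*56 = (8 + √3)/(-5 + √3) - 1344 = -1344 + (8 + √3)/(-5 + √3)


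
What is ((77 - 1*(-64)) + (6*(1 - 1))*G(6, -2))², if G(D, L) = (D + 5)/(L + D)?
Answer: 19881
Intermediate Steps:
G(D, L) = (5 + D)/(D + L)
((77 - 1*(-64)) + (6*(1 - 1))*G(6, -2))² = ((77 - 1*(-64)) + (6*(1 - 1))*((5 + 6)/(6 - 2)))² = ((77 + 64) + (6*0)*(11/4))² = (141 + 0*((¼)*11))² = (141 + 0*(11/4))² = (141 + 0)² = 141² = 19881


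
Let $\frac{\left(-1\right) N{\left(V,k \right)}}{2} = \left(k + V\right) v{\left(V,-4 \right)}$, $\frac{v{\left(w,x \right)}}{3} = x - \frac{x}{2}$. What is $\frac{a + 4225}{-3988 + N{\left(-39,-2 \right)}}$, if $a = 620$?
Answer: $- \frac{969}{896} \approx -1.0815$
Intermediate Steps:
$v{\left(w,x \right)} = \frac{3 x}{2}$ ($v{\left(w,x \right)} = 3 \left(x - \frac{x}{2}\right) = 3 \frac{x}{2} = \frac{3 x}{2}$)
$N{\left(V,k \right)} = 12 V + 12 k$ ($N{\left(V,k \right)} = - 2 \left(k + V\right) \frac{3}{2} \left(-4\right) = - 2 \left(V + k\right) \left(-6\right) = - 2 \left(- 6 V - 6 k\right) = 12 V + 12 k$)
$\frac{a + 4225}{-3988 + N{\left(-39,-2 \right)}} = \frac{620 + 4225}{-3988 + \left(12 \left(-39\right) + 12 \left(-2\right)\right)} = \frac{4845}{-3988 - 492} = \frac{4845}{-4480} = 4845 \left(- \frac{1}{4480}\right) = - \frac{969}{896}$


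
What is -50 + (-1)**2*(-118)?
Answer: -168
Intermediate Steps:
-50 + (-1)**2*(-118) = -50 + 1*(-118) = -50 - 118 = -168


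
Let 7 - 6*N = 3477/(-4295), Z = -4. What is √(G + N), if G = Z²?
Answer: √2872465935/12885 ≈ 4.1595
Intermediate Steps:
N = 16771/12885 (N = 7/6 - 1159/(2*(-4295)) = 7/6 - 1159*(-1)/(2*4295) = 7/6 - ⅙*(-3477/4295) = 7/6 + 1159/8590 = 16771/12885 ≈ 1.3016)
G = 16 (G = (-4)² = 16)
√(G + N) = √(16 + 16771/12885) = √(222931/12885) = √2872465935/12885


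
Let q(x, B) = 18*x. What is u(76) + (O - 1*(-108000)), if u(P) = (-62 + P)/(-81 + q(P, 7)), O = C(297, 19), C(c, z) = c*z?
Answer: 146258555/1287 ≈ 1.1364e+5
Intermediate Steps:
O = 5643 (O = 297*19 = 5643)
u(P) = (-62 + P)/(-81 + 18*P)
u(76) + (O - 1*(-108000)) = (-62 + 76)/(9*(-9 + 2*76)) + (5643 - 1*(-108000)) = (1/9)*14/(-9 + 152) + (5643 + 108000) = (1/9)*14/143 + 113643 = (1/9)*(1/143)*14 + 113643 = 14/1287 + 113643 = 146258555/1287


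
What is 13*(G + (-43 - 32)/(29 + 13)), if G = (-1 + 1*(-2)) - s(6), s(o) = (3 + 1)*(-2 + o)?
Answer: -3783/14 ≈ -270.21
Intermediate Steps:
s(o) = -8 + 4*o (s(o) = 4*(-2 + o) = -8 + 4*o)
G = -19 (G = (-1 + 1*(-2)) - (-8 + 4*6) = (-1 - 2) - (-8 + 24) = -3 - 1*16 = -3 - 16 = -19)
13*(G + (-43 - 32)/(29 + 13)) = 13*(-19 + (-43 - 32)/(29 + 13)) = 13*(-19 - 75/42) = 13*(-19 - 75*1/42) = 13*(-19 - 25/14) = 13*(-291/14) = -3783/14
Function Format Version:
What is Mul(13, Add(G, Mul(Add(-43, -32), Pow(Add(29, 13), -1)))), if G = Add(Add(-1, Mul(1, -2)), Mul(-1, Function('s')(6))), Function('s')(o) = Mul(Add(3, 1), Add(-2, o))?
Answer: Rational(-3783, 14) ≈ -270.21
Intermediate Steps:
Function('s')(o) = Add(-8, Mul(4, o)) (Function('s')(o) = Mul(4, Add(-2, o)) = Add(-8, Mul(4, o)))
G = -19 (G = Add(Add(-1, Mul(1, -2)), Mul(-1, Add(-8, Mul(4, 6)))) = Add(Add(-1, -2), Mul(-1, Add(-8, 24))) = Add(-3, Mul(-1, 16)) = Add(-3, -16) = -19)
Mul(13, Add(G, Mul(Add(-43, -32), Pow(Add(29, 13), -1)))) = Mul(13, Add(-19, Mul(Add(-43, -32), Pow(Add(29, 13), -1)))) = Mul(13, Add(-19, Mul(-75, Pow(42, -1)))) = Mul(13, Add(-19, Mul(-75, Rational(1, 42)))) = Mul(13, Add(-19, Rational(-25, 14))) = Mul(13, Rational(-291, 14)) = Rational(-3783, 14)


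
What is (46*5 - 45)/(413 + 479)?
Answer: 185/892 ≈ 0.20740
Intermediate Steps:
(46*5 - 45)/(413 + 479) = (230 - 45)/892 = 185*(1/892) = 185/892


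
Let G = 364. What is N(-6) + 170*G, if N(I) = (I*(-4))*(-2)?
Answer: 61832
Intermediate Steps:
N(I) = 8*I (N(I) = -4*I*(-2) = 8*I)
N(-6) + 170*G = 8*(-6) + 170*364 = -48 + 61880 = 61832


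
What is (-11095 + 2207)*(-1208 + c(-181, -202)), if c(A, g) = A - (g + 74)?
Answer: 11207768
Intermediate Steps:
c(A, g) = -74 + A - g (c(A, g) = A - (74 + g) = A + (-74 - g) = -74 + A - g)
(-11095 + 2207)*(-1208 + c(-181, -202)) = (-11095 + 2207)*(-1208 + (-74 - 181 - 1*(-202))) = -8888*(-1208 + (-74 - 181 + 202)) = -8888*(-1208 - 53) = -8888*(-1261) = 11207768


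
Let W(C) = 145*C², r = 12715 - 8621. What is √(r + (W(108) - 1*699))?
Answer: 5*√67787 ≈ 1301.8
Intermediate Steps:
r = 4094
√(r + (W(108) - 1*699)) = √(4094 + (145*108² - 1*699)) = √(4094 + (145*11664 - 699)) = √(4094 + (1691280 - 699)) = √(4094 + 1690581) = √1694675 = 5*√67787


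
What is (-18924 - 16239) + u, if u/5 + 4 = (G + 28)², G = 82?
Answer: 25317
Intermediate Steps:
u = 60480 (u = -20 + 5*(82 + 28)² = -20 + 5*110² = -20 + 5*12100 = -20 + 60500 = 60480)
(-18924 - 16239) + u = (-18924 - 16239) + 60480 = -35163 + 60480 = 25317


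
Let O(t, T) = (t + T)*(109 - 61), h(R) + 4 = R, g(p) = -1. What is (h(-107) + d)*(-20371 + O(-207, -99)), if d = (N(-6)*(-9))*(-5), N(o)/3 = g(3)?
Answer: 8624514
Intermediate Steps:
h(R) = -4 + R
N(o) = -3 (N(o) = 3*(-1) = -3)
O(t, T) = 48*T + 48*t (O(t, T) = (T + t)*48 = 48*T + 48*t)
d = -135 (d = -3*(-9)*(-5) = 27*(-5) = -135)
(h(-107) + d)*(-20371 + O(-207, -99)) = ((-4 - 107) - 135)*(-20371 + (48*(-99) + 48*(-207))) = (-111 - 135)*(-20371 + (-4752 - 9936)) = -246*(-20371 - 14688) = -246*(-35059) = 8624514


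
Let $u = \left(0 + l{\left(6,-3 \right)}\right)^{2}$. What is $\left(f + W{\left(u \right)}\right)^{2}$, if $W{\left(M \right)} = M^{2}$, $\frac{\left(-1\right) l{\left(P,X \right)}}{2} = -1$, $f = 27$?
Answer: $1849$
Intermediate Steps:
$l{\left(P,X \right)} = 2$ ($l{\left(P,X \right)} = \left(-2\right) \left(-1\right) = 2$)
$u = 4$ ($u = \left(0 + 2\right)^{2} = 2^{2} = 4$)
$\left(f + W{\left(u \right)}\right)^{2} = \left(27 + 4^{2}\right)^{2} = \left(27 + 16\right)^{2} = 43^{2} = 1849$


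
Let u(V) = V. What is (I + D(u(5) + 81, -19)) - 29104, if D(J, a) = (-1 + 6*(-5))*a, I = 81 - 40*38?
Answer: -29954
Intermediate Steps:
I = -1439 (I = 81 - 1520 = -1439)
D(J, a) = -31*a (D(J, a) = (-1 - 30)*a = -31*a)
(I + D(u(5) + 81, -19)) - 29104 = (-1439 - 31*(-19)) - 29104 = (-1439 + 589) - 29104 = -850 - 29104 = -29954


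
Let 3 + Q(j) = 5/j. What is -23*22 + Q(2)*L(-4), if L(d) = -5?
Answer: -1007/2 ≈ -503.50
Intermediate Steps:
Q(j) = -3 + 5/j
-23*22 + Q(2)*L(-4) = -23*22 + (-3 + 5/2)*(-5) = -506 + (-3 + 5*(½))*(-5) = -506 + (-3 + 5/2)*(-5) = -506 - ½*(-5) = -506 + 5/2 = -1007/2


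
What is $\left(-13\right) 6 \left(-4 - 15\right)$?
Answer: $1482$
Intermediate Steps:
$\left(-13\right) 6 \left(-4 - 15\right) = \left(-78\right) \left(-19\right) = 1482$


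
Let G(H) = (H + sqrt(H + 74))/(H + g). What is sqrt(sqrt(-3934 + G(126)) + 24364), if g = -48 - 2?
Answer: sqrt(35181616 + 38*I*sqrt(38)*sqrt(149429 - 5*sqrt(2)))/38 ≈ 156.09 + 0.20087*I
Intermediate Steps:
g = -50
G(H) = (H + sqrt(74 + H))/(-50 + H) (G(H) = (H + sqrt(H + 74))/(H - 50) = (H + sqrt(74 + H))/(-50 + H))
sqrt(sqrt(-3934 + G(126)) + 24364) = sqrt(sqrt(-3934 + (126 + sqrt(74 + 126))/(-50 + 126)) + 24364) = sqrt(sqrt(-3934 + (126 + sqrt(200))/76) + 24364) = sqrt(sqrt(-3934 + (126 + 10*sqrt(2))/76) + 24364) = sqrt(sqrt(-3934 + (63/38 + 5*sqrt(2)/38)) + 24364) = sqrt(sqrt(-149429/38 + 5*sqrt(2)/38) + 24364) = sqrt(24364 + sqrt(-149429/38 + 5*sqrt(2)/38))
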